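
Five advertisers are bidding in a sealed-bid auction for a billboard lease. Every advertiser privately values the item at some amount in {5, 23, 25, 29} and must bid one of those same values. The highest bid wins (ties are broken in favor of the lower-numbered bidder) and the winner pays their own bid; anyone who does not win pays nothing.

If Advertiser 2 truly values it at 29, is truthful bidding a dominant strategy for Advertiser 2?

Consider the case where Advertiser 1 bids 5, Advertiser 3 bids 5, Advertiser 4 bids 5 and Advertiser 5 bids 5.
Truthful bid 29: wins, pays 29, utility 29 - 29 = 0.
Bid 23 instead: wins, pays 23, utility 29 - 23 = 6.
Since 6 > 0, bidding 23 is strictly better here, so truthful bidding is not dominant.

No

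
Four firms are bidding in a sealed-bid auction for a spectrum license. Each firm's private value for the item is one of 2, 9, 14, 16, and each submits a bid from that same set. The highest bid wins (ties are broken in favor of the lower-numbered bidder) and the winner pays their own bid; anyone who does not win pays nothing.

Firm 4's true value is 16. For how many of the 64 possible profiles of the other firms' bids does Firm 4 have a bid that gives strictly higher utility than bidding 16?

8

Others bid (2, 2, 2): truth gives 0; bid 9 gives 7 > 0. Violating.
Others bid (2, 2, 9): truth gives 0; bid 14 gives 2 > 0. Violating.
Others bid (2, 9, 2): truth gives 0; bid 14 gives 2 > 0. Violating.
Others bid (2, 9, 9): truth gives 0; bid 14 gives 2 > 0. Violating.
Others bid (2, 2, 14): truth gives 0; no alternative beats it.
Others bid (2, 2, 16): truth gives 0; no alternative beats it.
(Checking all 64 profiles: 8 have a profitable deviation, 56 do not.)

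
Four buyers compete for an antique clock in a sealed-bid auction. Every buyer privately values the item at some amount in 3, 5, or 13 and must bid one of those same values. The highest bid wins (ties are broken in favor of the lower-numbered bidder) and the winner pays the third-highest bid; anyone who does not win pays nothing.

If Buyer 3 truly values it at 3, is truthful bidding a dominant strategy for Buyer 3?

Yes

Check each profile of the others' bids and compare truth against every alternative bid.
Others bid (3, 3, 3): truth gives 0, best alternative gives 0.
Others bid (3, 3, 5): truth gives 0, best alternative gives 0.
Others bid (3, 3, 13): truth gives 0, best alternative gives 0.
Others bid (3, 5, 3): truth gives 0, best alternative gives 0.
Others bid (3, 5, 5): truth gives 0, best alternative gives 0.
Others bid (3, 5, 13): truth gives 0, best alternative gives 0.
(Remaining 21 profiles checked similarly; truth is weakly best in each.)
In every case the truthful bid is at least as good as any alternative, so it is a dominant strategy.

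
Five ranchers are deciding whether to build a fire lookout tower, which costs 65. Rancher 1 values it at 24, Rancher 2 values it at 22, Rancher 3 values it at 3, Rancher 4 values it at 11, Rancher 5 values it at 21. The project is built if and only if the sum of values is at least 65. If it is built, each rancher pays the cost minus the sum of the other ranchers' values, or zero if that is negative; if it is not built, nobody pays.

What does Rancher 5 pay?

5

Total value 81 ≥ cost 65, so the project is built.
The other ranchers' values sum to 60.
Cost minus that sum is 65 - 60 = 5.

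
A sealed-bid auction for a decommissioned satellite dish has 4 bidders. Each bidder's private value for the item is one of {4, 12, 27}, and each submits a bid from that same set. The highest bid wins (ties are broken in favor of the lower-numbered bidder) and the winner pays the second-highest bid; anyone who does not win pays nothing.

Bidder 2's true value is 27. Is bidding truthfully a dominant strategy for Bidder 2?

Yes

Check each profile of the others' bids and compare truth against every alternative bid.
Others bid (12, 4, 4): truth gives 15, best alternative gives 0.
Others bid (12, 4, 12): truth gives 15, best alternative gives 0.
Others bid (12, 12, 4): truth gives 15, best alternative gives 0.
Others bid (12, 12, 12): truth gives 15, best alternative gives 0.
Others bid (4, 4, 4): truth gives 23, best alternative gives 23.
Others bid (4, 4, 12): truth gives 15, best alternative gives 15.
(Remaining 21 profiles checked similarly; truth is weakly best in each.)
In every case the truthful bid is at least as good as any alternative, so it is a dominant strategy.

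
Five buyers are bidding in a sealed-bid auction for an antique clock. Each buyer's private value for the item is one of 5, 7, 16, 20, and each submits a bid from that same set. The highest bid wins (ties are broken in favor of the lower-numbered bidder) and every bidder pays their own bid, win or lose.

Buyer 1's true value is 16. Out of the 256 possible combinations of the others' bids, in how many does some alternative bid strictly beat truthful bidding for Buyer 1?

Others bid (5, 5, 5, 5): truth gives 0; bid 5 gives 11 > 0. Violating.
Others bid (5, 5, 5, 7): truth gives 0; bid 7 gives 9 > 0. Violating.
Others bid (5, 5, 5, 20): truth gives -16; bid 20 gives -4 > -16. Violating.
Others bid (5, 5, 7, 5): truth gives 0; bid 7 gives 9 > 0. Violating.
Others bid (5, 5, 5, 16): truth gives 0; no alternative beats it.
Others bid (5, 5, 7, 16): truth gives 0; no alternative beats it.
(Checking all 256 profiles: 191 have a profitable deviation, 65 do not.)

191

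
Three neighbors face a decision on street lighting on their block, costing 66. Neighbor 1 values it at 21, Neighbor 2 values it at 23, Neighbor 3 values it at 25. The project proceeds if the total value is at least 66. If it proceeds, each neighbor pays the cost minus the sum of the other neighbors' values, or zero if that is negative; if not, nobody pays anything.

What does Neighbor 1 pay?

18

Total value 69 ≥ cost 66, so the project is built.
The other neighbors' values sum to 48.
Cost minus that sum is 66 - 48 = 18.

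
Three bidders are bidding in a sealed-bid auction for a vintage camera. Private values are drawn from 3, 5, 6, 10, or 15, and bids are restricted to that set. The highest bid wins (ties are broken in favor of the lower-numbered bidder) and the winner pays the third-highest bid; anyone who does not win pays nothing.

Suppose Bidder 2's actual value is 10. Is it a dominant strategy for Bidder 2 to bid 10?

No

Consider the case where Bidder 1 bids 3 and Bidder 3 bids 15.
Truthful bid 10: loses, pays 0, utility 0.
Bid 15 instead: wins, pays 3, utility 10 - 3 = 7.
Since 7 > 0, bidding 15 is strictly better here, so truthful bidding is not dominant.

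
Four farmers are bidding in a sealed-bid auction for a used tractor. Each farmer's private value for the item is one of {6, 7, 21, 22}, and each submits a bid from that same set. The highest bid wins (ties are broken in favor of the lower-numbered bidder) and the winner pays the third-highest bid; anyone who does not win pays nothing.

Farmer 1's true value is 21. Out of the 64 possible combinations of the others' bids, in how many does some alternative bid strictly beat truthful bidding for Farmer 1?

12

Others bid (6, 6, 22): truth gives 0; bid 22 gives 15 > 0. Violating.
Others bid (6, 7, 22): truth gives 0; bid 22 gives 14 > 0. Violating.
Others bid (6, 22, 6): truth gives 0; bid 22 gives 15 > 0. Violating.
Others bid (6, 22, 7): truth gives 0; bid 22 gives 14 > 0. Violating.
Others bid (6, 6, 6): truth gives 15; no alternative beats it.
Others bid (6, 6, 7): truth gives 15; no alternative beats it.
(Checking all 64 profiles: 12 have a profitable deviation, 52 do not.)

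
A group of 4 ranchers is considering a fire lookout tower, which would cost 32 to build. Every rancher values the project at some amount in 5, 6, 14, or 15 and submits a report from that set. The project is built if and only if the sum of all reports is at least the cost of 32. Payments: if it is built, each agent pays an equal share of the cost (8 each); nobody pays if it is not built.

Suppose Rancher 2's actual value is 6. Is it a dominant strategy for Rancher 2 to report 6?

No

Consider the case where Rancher 1 reports 5, Rancher 3 reports 6 and Rancher 4 reports 15.
Truthful report 6: project built, pays 8, utility 6 - 8 = -2.
Report 5 instead: project not built, utility 0.
Since 0 > -2, reporting 5 is strictly better here, so truthful reporting is not dominant.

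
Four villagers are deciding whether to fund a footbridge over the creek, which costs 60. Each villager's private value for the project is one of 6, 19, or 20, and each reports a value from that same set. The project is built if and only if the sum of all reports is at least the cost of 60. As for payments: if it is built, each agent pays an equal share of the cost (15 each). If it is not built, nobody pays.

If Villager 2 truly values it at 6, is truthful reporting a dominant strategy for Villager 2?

Yes

Check each profile of the others' reports and compare truth against every alternative report.
Others report (6, 19, 19): truth gives 0, best alternative gives -9.
Others report (6, 19, 20): truth gives 0, best alternative gives -9.
Others report (6, 20, 19): truth gives 0, best alternative gives -9.
Others report (6, 20, 20): truth gives 0, best alternative gives -9.
Others report (19, 6, 19): truth gives 0, best alternative gives -9.
Others report (19, 6, 20): truth gives 0, best alternative gives -9.
(Remaining 21 profiles checked similarly; truth is weakly best in each.)
In every case the truthful report is at least as good as any alternative, so it is a dominant strategy.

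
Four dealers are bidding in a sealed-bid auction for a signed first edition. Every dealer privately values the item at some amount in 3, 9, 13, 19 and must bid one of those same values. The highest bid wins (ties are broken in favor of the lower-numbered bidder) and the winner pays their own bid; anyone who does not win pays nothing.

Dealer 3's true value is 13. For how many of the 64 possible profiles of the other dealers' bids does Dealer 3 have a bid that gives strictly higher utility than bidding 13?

Others bid (3, 3, 3): truth gives 0; bid 9 gives 4 > 0. Violating.
Others bid (3, 3, 9): truth gives 0; bid 9 gives 4 > 0. Violating.
Others bid (3, 3, 13): truth gives 0; no alternative beats it.
Others bid (3, 3, 19): truth gives 0; no alternative beats it.
(Checking all 64 profiles: 2 have a profitable deviation, 62 do not.)

2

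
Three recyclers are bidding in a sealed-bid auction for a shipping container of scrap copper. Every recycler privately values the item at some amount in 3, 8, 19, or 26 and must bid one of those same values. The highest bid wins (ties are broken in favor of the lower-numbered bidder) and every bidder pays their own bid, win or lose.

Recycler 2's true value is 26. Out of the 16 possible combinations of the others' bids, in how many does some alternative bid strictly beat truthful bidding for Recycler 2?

10

Others bid (3, 3): truth gives 0; bid 8 gives 18 > 0. Violating.
Others bid (3, 8): truth gives 0; bid 8 gives 18 > 0. Violating.
Others bid (3, 19): truth gives 0; bid 19 gives 7 > 0. Violating.
Others bid (8, 3): truth gives 0; bid 19 gives 7 > 0. Violating.
Others bid (3, 26): truth gives 0; no alternative beats it.
Others bid (8, 26): truth gives 0; no alternative beats it.
(Checking all 16 profiles: 10 have a profitable deviation, 6 do not.)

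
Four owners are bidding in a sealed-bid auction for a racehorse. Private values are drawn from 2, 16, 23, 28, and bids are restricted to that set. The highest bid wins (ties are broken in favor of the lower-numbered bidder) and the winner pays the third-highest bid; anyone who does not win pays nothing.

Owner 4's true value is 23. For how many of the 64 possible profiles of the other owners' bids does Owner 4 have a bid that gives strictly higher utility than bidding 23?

Others bid (2, 2, 23): truth gives 0; bid 28 gives 21 > 0. Violating.
Others bid (2, 16, 23): truth gives 0; bid 28 gives 7 > 0. Violating.
Others bid (2, 23, 2): truth gives 0; bid 28 gives 21 > 0. Violating.
Others bid (2, 23, 16): truth gives 0; bid 28 gives 7 > 0. Violating.
Others bid (2, 2, 2): truth gives 21; no alternative beats it.
Others bid (2, 2, 16): truth gives 21; no alternative beats it.
(Checking all 64 profiles: 12 have a profitable deviation, 52 do not.)

12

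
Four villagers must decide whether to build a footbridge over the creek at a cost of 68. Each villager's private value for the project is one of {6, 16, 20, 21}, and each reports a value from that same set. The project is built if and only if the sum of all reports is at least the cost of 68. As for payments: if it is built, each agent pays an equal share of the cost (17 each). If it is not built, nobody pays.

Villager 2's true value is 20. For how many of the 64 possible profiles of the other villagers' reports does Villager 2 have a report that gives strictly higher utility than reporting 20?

6

Others report (6, 20, 21): truth gives 0; report 21 gives 3 > 0. Violating.
Others report (6, 21, 20): truth gives 0; report 21 gives 3 > 0. Violating.
Others report (20, 6, 21): truth gives 0; report 21 gives 3 > 0. Violating.
Others report (20, 21, 6): truth gives 0; report 21 gives 3 > 0. Violating.
Others report (6, 6, 6): truth gives 0; no alternative beats it.
Others report (6, 6, 16): truth gives 0; no alternative beats it.
(Checking all 64 profiles: 6 have a profitable deviation, 58 do not.)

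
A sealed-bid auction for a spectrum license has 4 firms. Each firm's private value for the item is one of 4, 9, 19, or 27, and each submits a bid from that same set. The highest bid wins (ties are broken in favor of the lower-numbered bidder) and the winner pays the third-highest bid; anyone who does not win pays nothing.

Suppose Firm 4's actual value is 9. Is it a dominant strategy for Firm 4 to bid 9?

Consider the case where Firm 1 bids 4, Firm 2 bids 4 and Firm 3 bids 9.
Truthful bid 9: loses, pays 0, utility 0.
Bid 19 instead: wins, pays 4, utility 9 - 4 = 5.
Since 5 > 0, bidding 19 is strictly better here, so truthful bidding is not dominant.

No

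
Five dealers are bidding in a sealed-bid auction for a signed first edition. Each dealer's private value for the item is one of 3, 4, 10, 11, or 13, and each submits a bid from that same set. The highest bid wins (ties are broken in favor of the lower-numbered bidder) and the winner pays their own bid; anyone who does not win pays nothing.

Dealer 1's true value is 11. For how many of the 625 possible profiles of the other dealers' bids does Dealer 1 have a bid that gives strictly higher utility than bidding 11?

81

Others bid (3, 3, 3, 3): truth gives 0; bid 3 gives 8 > 0. Violating.
Others bid (3, 3, 3, 4): truth gives 0; bid 4 gives 7 > 0. Violating.
Others bid (3, 3, 3, 10): truth gives 0; bid 10 gives 1 > 0. Violating.
Others bid (3, 3, 4, 3): truth gives 0; bid 4 gives 7 > 0. Violating.
Others bid (3, 3, 3, 11): truth gives 0; no alternative beats it.
Others bid (3, 3, 3, 13): truth gives 0; no alternative beats it.
(Checking all 625 profiles: 81 have a profitable deviation, 544 do not.)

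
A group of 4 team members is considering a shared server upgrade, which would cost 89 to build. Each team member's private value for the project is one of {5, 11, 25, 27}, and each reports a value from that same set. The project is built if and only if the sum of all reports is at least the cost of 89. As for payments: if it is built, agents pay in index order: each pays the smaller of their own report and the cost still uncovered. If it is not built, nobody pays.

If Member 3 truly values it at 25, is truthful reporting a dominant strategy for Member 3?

No

Consider the case where Member 1 reports 25, Member 2 reports 27 and Member 4 reports 27.
Truthful report 25: project built, pays 25, utility 25 - 25 = 0.
Report 11 instead: project built, pays 11, utility 25 - 11 = 14.
Since 14 > 0, reporting 11 is strictly better here, so truthful reporting is not dominant.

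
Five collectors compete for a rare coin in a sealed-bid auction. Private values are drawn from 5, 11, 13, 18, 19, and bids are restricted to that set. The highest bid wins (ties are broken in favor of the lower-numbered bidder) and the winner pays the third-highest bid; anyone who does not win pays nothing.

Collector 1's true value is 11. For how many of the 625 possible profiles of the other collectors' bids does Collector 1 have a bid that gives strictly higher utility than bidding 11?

Others bid (5, 5, 5, 13): truth gives 0; bid 13 gives 6 > 0. Violating.
Others bid (5, 5, 5, 18): truth gives 0; bid 18 gives 6 > 0. Violating.
Others bid (5, 5, 5, 19): truth gives 0; bid 19 gives 6 > 0. Violating.
Others bid (5, 5, 13, 5): truth gives 0; bid 13 gives 6 > 0. Violating.
Others bid (5, 5, 5, 5): truth gives 6; no alternative beats it.
Others bid (5, 5, 5, 11): truth gives 6; no alternative beats it.
(Checking all 625 profiles: 12 have a profitable deviation, 613 do not.)

12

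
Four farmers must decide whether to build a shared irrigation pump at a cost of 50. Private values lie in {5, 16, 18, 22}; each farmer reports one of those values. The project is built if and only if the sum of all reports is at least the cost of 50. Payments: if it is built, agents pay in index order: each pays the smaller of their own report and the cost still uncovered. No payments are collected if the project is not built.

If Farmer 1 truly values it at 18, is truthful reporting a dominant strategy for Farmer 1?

Consider the case where Farmer 2 reports 5, Farmer 3 reports 16 and Farmer 4 reports 16.
Truthful report 18: project built, pays 18, utility 18 - 18 = 0.
Report 16 instead: project built, pays 16, utility 18 - 16 = 2.
Since 2 > 0, reporting 16 is strictly better here, so truthful reporting is not dominant.

No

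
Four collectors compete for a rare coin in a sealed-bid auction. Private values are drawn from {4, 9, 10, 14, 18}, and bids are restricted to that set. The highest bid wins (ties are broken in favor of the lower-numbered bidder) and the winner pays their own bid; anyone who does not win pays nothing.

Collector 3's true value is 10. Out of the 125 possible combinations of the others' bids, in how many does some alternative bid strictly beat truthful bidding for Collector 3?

2

Others bid (4, 4, 4): truth gives 0; bid 9 gives 1 > 0. Violating.
Others bid (4, 4, 9): truth gives 0; bid 9 gives 1 > 0. Violating.
Others bid (4, 4, 10): truth gives 0; no alternative beats it.
Others bid (4, 4, 14): truth gives 0; no alternative beats it.
(Checking all 125 profiles: 2 have a profitable deviation, 123 do not.)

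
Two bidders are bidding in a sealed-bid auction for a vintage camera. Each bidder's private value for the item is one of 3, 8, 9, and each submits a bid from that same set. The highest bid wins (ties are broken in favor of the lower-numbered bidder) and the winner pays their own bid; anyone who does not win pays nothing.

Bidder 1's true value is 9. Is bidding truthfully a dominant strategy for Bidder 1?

No

Consider the case where Bidder 2 bids 3.
Truthful bid 9: wins, pays 9, utility 9 - 9 = 0.
Bid 3 instead: wins, pays 3, utility 9 - 3 = 6.
Since 6 > 0, bidding 3 is strictly better here, so truthful bidding is not dominant.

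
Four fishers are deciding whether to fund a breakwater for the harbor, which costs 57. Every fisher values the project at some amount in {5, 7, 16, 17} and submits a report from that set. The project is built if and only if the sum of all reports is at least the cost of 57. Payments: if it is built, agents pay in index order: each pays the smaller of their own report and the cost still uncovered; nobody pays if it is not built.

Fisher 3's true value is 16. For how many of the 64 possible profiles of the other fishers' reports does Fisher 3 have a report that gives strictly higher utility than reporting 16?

4

Others report (16, 17, 17): truth gives 0; report 7 gives 9 > 0. Violating.
Others report (17, 16, 17): truth gives 0; report 7 gives 9 > 0. Violating.
Others report (17, 17, 16): truth gives 0; report 7 gives 9 > 0. Violating.
Others report (17, 17, 17): truth gives 0; report 7 gives 9 > 0. Violating.
Others report (5, 5, 5): truth gives 0; no alternative beats it.
Others report (5, 5, 7): truth gives 0; no alternative beats it.
(Checking all 64 profiles: 4 have a profitable deviation, 60 do not.)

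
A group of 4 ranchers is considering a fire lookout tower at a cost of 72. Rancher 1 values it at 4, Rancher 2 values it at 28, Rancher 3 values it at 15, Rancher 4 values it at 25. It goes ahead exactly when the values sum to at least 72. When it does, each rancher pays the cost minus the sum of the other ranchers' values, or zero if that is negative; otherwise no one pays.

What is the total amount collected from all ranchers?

Total value 72 ≥ cost 72, so it is built.
Rancher 1: others sum to 68; max(0, 72 - 68) = 4.
Rancher 2: others sum to 44; max(0, 72 - 44) = 28.
Rancher 3: others sum to 57; max(0, 72 - 57) = 15.
Rancher 4: others sum to 47; max(0, 72 - 47) = 25.
Total collected = 4 + 28 + 15 + 25 = 72.

72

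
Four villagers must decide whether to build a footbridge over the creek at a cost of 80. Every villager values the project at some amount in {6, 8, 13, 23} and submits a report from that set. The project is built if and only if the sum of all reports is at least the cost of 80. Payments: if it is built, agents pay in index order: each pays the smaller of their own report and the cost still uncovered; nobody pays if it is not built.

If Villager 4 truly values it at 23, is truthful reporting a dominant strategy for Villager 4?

Yes

Check each profile of the others' reports and compare truth against every alternative report.
Others report (13, 23, 23): truth gives 2, best alternative gives 0.
Others report (23, 13, 23): truth gives 2, best alternative gives 0.
Others report (23, 23, 13): truth gives 2, best alternative gives 0.
Others report (23, 23, 23): truth gives 12, best alternative gives 12.
Others report (6, 6, 6): truth gives 0, best alternative gives 0.
Others report (6, 6, 8): truth gives 0, best alternative gives 0.
(Remaining 58 profiles checked similarly; truth is weakly best in each.)
In every case the truthful report is at least as good as any alternative, so it is a dominant strategy.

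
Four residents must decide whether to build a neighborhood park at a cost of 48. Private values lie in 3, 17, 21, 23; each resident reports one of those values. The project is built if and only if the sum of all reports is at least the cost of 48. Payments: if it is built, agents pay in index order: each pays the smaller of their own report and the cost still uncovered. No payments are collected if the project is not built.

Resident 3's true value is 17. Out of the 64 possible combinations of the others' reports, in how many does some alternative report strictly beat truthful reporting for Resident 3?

Others report (3, 21, 21): truth gives 0; report 3 gives 14 > 0. Violating.
Others report (3, 21, 23): truth gives 0; report 3 gives 14 > 0. Violating.
Others report (3, 23, 21): truth gives 0; report 3 gives 14 > 0. Violating.
Others report (3, 23, 23): truth gives 0; report 3 gives 14 > 0. Violating.
Others report (3, 3, 3): truth gives 0; no alternative beats it.
Others report (3, 3, 17): truth gives 0; no alternative beats it.
(Checking all 64 profiles: 35 have a profitable deviation, 29 do not.)

35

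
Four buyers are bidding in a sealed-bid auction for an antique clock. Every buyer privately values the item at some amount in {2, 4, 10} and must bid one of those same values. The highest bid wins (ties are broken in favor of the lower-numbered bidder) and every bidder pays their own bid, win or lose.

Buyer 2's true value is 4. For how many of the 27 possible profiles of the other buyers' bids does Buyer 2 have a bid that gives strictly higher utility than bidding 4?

23

Others bid (2, 2, 10): truth gives -4; bid 2 gives -2 > -4. Violating.
Others bid (2, 4, 10): truth gives -4; bid 2 gives -2 > -4. Violating.
Others bid (2, 10, 2): truth gives -4; bid 2 gives -2 > -4. Violating.
Others bid (2, 10, 4): truth gives -4; bid 2 gives -2 > -4. Violating.
Others bid (2, 2, 2): truth gives 0; no alternative beats it.
Others bid (2, 2, 4): truth gives 0; no alternative beats it.
(Checking all 27 profiles: 23 have a profitable deviation, 4 do not.)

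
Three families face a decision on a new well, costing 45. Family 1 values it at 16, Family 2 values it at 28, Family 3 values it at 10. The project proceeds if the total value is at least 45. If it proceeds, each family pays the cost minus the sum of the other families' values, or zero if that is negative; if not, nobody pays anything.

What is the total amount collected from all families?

27

Total value 54 ≥ cost 45, so it is built.
Family 1: others sum to 38; max(0, 45 - 38) = 7.
Family 2: others sum to 26; max(0, 45 - 26) = 19.
Family 3: others sum to 44; max(0, 45 - 44) = 1.
Total collected = 7 + 19 + 1 = 27.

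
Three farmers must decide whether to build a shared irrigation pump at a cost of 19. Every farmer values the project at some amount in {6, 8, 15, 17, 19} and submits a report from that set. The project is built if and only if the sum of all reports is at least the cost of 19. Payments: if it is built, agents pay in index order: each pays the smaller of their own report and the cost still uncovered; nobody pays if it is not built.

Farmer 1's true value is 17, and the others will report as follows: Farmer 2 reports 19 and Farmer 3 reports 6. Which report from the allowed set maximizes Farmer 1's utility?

Report 6: project built, pays 6, utility 17 - 6 = 11.
Report 8: project built, pays 8, utility 17 - 8 = 9.
Report 15: project built, pays 15, utility 17 - 15 = 2.
Report 17: project built, pays 17, utility 17 - 17 = 0.
Report 19: project built, pays 19, utility 17 - 19 = -2.
The best choice is 6 with utility 11.

6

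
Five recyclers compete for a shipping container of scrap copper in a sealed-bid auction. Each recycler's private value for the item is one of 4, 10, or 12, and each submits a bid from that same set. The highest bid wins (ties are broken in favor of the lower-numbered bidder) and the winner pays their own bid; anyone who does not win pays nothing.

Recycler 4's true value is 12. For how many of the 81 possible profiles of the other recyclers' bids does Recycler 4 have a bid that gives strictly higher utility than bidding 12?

Others bid (4, 4, 4, 4): truth gives 0; bid 10 gives 2 > 0. Violating.
Others bid (4, 4, 4, 10): truth gives 0; bid 10 gives 2 > 0. Violating.
Others bid (4, 4, 4, 12): truth gives 0; no alternative beats it.
Others bid (4, 4, 10, 4): truth gives 0; no alternative beats it.
(Checking all 81 profiles: 2 have a profitable deviation, 79 do not.)

2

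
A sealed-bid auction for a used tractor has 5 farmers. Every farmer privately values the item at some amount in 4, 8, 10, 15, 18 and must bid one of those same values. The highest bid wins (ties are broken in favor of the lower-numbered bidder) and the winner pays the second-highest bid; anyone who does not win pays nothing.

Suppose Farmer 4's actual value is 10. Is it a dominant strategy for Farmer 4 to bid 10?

Check each profile of the others' bids and compare truth against every alternative bid.
Others bid (4, 4, 4, 4): truth gives 6, best alternative gives 6.
Others bid (4, 4, 4, 8): truth gives 2, best alternative gives 2.
Others bid (4, 4, 8, 4): truth gives 2, best alternative gives 2.
Others bid (4, 4, 8, 8): truth gives 2, best alternative gives 2.
Others bid (4, 8, 4, 4): truth gives 2, best alternative gives 2.
Others bid (4, 8, 4, 8): truth gives 2, best alternative gives 2.
(Remaining 619 profiles checked similarly; truth is weakly best in each.)
In every case the truthful bid is at least as good as any alternative, so it is a dominant strategy.

Yes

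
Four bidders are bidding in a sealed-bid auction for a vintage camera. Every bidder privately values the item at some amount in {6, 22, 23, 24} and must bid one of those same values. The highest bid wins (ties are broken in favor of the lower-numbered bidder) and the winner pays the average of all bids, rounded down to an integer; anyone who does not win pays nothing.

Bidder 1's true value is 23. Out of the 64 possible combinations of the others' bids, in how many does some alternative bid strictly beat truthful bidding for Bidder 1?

19

Others bid (6, 6, 6): truth gives 13; bid 6 gives 17 > 13. Violating.
Others bid (6, 6, 24): truth gives 0; bid 24 gives 8 > 0. Violating.
Others bid (6, 22, 24): truth gives 0; bid 24 gives 4 > 0. Violating.
Others bid (6, 23, 24): truth gives 0; bid 24 gives 4 > 0. Violating.
Others bid (6, 6, 22): truth gives 9; no alternative beats it.
Others bid (6, 6, 23): truth gives 9; no alternative beats it.
(Checking all 64 profiles: 19 have a profitable deviation, 45 do not.)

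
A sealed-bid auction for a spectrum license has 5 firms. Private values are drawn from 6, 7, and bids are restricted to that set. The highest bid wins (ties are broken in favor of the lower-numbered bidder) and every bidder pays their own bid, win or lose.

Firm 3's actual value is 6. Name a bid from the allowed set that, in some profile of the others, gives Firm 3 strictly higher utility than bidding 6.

Suppose Firm 1 bids 6, Firm 2 bids 6, Firm 4 bids 6 and Firm 5 bids 6.
Bid 6: loses but pays 6, utility -6.
Bid 7: wins, pays 7, utility 6 - 7 = -1.
So bidding 7 beats truth here (-1 > -6).

7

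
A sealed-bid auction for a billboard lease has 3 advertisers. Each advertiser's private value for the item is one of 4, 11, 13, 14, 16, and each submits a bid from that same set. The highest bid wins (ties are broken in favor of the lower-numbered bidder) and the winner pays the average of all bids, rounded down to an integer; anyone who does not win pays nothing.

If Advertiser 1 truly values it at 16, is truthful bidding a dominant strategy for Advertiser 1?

No

Consider the case where Advertiser 2 bids 4 and Advertiser 3 bids 4.
Truthful bid 16: wins, pays 8, utility 16 - 8 = 8.
Bid 4 instead: wins, pays 4, utility 16 - 4 = 12.
Since 12 > 8, bidding 4 is strictly better here, so truthful bidding is not dominant.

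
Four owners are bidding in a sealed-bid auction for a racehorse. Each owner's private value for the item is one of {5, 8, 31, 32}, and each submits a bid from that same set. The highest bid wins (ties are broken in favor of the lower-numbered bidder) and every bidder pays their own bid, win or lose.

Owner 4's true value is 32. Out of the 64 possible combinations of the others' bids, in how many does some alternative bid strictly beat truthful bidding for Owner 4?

Others bid (5, 5, 5): truth gives 0; bid 8 gives 24 > 0. Violating.
Others bid (5, 5, 8): truth gives 0; bid 31 gives 1 > 0. Violating.
Others bid (5, 5, 32): truth gives -32; bid 5 gives -5 > -32. Violating.
Others bid (5, 8, 5): truth gives 0; bid 31 gives 1 > 0. Violating.
Others bid (5, 5, 31): truth gives 0; no alternative beats it.
Others bid (5, 8, 31): truth gives 0; no alternative beats it.
(Checking all 64 profiles: 45 have a profitable deviation, 19 do not.)

45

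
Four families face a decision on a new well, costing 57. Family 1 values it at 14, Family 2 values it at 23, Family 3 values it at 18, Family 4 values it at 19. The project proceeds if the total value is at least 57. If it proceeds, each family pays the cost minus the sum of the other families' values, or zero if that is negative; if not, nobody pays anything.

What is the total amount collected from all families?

9

Total value 74 ≥ cost 57, so it is built.
Family 1: others sum to 60; max(0, 57 - 60) = 0.
Family 2: others sum to 51; max(0, 57 - 51) = 6.
Family 3: others sum to 56; max(0, 57 - 56) = 1.
Family 4: others sum to 55; max(0, 57 - 55) = 2.
Total collected = 0 + 6 + 1 + 2 = 9.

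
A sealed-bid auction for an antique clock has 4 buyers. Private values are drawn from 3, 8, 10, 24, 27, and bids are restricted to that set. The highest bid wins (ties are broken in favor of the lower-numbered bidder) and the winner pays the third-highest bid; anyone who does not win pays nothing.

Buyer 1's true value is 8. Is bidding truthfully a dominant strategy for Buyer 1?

No

Consider the case where Buyer 2 bids 3, Buyer 3 bids 3 and Buyer 4 bids 10.
Truthful bid 8: loses, pays 0, utility 0.
Bid 10 instead: wins, pays 3, utility 8 - 3 = 5.
Since 5 > 0, bidding 10 is strictly better here, so truthful bidding is not dominant.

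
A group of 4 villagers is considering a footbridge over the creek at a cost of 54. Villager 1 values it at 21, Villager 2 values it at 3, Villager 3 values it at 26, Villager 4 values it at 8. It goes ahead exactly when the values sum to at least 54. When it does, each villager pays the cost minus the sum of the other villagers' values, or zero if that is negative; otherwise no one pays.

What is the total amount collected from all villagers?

43

Total value 58 ≥ cost 54, so it is built.
Villager 1: others sum to 37; max(0, 54 - 37) = 17.
Villager 2: others sum to 55; max(0, 54 - 55) = 0.
Villager 3: others sum to 32; max(0, 54 - 32) = 22.
Villager 4: others sum to 50; max(0, 54 - 50) = 4.
Total collected = 17 + 0 + 22 + 4 = 43.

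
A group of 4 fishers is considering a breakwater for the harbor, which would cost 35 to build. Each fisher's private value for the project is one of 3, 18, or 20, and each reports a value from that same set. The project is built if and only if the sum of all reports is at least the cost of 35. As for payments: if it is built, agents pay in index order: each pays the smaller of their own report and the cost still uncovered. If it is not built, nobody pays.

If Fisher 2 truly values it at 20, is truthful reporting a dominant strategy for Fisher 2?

No

Consider the case where Fisher 1 reports 3, Fisher 3 reports 3 and Fisher 4 reports 18.
Truthful report 20: project built, pays 20, utility 20 - 20 = 0.
Report 18 instead: project built, pays 18, utility 20 - 18 = 2.
Since 2 > 0, reporting 18 is strictly better here, so truthful reporting is not dominant.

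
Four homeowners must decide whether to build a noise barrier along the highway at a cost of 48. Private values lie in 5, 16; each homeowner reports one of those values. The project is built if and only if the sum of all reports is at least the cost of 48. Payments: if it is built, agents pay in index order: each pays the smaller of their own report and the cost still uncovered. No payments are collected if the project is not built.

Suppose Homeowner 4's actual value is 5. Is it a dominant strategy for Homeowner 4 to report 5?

Check each profile of the others' reports and compare truth against every alternative report.
Others report (5, 16, 16): truth gives 0, best alternative gives -6.
Others report (16, 5, 16): truth gives 0, best alternative gives -6.
Others report (16, 16, 5): truth gives 0, best alternative gives -6.
Others report (16, 16, 16): truth gives 5, best alternative gives 5.
Others report (5, 5, 5): truth gives 0, best alternative gives 0.
Others report (5, 5, 16): truth gives 0, best alternative gives 0.
(Remaining 2 profiles checked similarly; truth is weakly best in each.)
In every case the truthful report is at least as good as any alternative, so it is a dominant strategy.

Yes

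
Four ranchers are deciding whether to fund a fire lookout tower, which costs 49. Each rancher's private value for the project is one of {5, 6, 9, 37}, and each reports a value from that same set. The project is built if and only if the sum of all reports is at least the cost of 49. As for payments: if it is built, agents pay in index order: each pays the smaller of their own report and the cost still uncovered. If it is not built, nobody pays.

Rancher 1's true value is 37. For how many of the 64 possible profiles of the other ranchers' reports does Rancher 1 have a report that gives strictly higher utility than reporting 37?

Others report (5, 5, 37): truth gives 0; report 5 gives 32 > 0. Violating.
Others report (5, 6, 37): truth gives 0; report 5 gives 32 > 0. Violating.
Others report (5, 9, 37): truth gives 0; report 5 gives 32 > 0. Violating.
Others report (5, 37, 5): truth gives 0; report 5 gives 32 > 0. Violating.
Others report (5, 5, 5): truth gives 0; no alternative beats it.
Others report (5, 5, 6): truth gives 0; no alternative beats it.
(Checking all 64 profiles: 37 have a profitable deviation, 27 do not.)

37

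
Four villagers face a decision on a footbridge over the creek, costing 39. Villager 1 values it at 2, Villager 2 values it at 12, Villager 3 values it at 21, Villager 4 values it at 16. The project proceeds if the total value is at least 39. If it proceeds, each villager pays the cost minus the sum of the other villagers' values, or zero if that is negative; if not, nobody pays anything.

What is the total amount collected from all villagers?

13

Total value 51 ≥ cost 39, so it is built.
Villager 1: others sum to 49; max(0, 39 - 49) = 0.
Villager 2: others sum to 39; max(0, 39 - 39) = 0.
Villager 3: others sum to 30; max(0, 39 - 30) = 9.
Villager 4: others sum to 35; max(0, 39 - 35) = 4.
Total collected = 0 + 0 + 9 + 4 = 13.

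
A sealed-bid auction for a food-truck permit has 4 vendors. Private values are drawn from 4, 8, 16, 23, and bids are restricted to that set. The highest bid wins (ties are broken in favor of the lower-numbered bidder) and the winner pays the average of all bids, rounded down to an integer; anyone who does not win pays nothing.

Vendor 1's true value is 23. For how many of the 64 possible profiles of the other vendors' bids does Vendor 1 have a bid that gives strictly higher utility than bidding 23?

27

Others bid (4, 4, 4): truth gives 15; bid 4 gives 19 > 15. Violating.
Others bid (4, 4, 8): truth gives 14; bid 8 gives 17 > 14. Violating.
Others bid (4, 4, 16): truth gives 12; bid 16 gives 13 > 12. Violating.
Others bid (4, 8, 4): truth gives 14; bid 8 gives 17 > 14. Violating.
Others bid (4, 4, 23): truth gives 10; no alternative beats it.
Others bid (4, 8, 23): truth gives 9; no alternative beats it.
(Checking all 64 profiles: 27 have a profitable deviation, 37 do not.)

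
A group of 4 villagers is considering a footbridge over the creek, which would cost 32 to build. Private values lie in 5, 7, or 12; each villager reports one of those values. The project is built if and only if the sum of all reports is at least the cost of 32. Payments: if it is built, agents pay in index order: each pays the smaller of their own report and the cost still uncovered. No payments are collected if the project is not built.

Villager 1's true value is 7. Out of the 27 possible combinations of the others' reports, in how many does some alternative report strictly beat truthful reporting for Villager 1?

Others report (5, 12, 12): truth gives 0; report 5 gives 2 > 0. Violating.
Others report (7, 12, 12): truth gives 0; report 5 gives 2 > 0. Violating.
Others report (12, 5, 12): truth gives 0; report 5 gives 2 > 0. Violating.
Others report (12, 7, 12): truth gives 0; report 5 gives 2 > 0. Violating.
Others report (5, 5, 5): truth gives 0; no alternative beats it.
Others report (5, 5, 7): truth gives 0; no alternative beats it.
(Checking all 27 profiles: 7 have a profitable deviation, 20 do not.)

7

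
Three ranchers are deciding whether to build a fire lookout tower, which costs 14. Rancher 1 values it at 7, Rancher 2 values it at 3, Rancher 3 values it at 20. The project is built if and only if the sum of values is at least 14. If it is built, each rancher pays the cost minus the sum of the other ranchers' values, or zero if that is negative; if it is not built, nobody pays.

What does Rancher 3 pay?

4

Total value 30 ≥ cost 14, so the project is built.
The other ranchers' values sum to 10.
Cost minus that sum is 14 - 10 = 4.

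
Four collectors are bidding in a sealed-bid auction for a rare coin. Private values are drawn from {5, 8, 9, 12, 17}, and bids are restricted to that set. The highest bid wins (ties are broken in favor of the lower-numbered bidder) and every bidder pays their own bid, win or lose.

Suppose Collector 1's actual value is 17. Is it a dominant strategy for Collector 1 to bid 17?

Consider the case where Collector 2 bids 5, Collector 3 bids 5 and Collector 4 bids 5.
Truthful bid 17: wins, pays 17, utility 17 - 17 = 0.
Bid 5 instead: wins, pays 5, utility 17 - 5 = 12.
Since 12 > 0, bidding 5 is strictly better here, so truthful bidding is not dominant.

No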